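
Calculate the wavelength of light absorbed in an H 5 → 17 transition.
2493.8979 nm

First, find the transition energy using E_n = -13.6057 / n² eV:
E_5 = -13.6057 / 5² = -0.5442280000 eV
E_17 = -13.6057 / 17² = -0.0470785467 eV

Photon energy: |ΔE| = |E_17 - E_5| = 0.4971494533 eV

Convert to wavelength using E = hc/λ with hc = 1239.84 eV·nm:
λ = hc/E = 1239.84 eV·nm / 0.4971494533 eV
λ = 2493.8979 nm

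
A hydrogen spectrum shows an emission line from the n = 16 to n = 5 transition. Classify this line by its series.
Pfund series

The spectral series in hydrogen are named based on the final (lower) energy level:
- Lyman series: n_final = 1 (ultraviolet)
- Balmer series: n_final = 2 (visible/near-UV)
- Paschen series: n_final = 3 (infrared)
- Brackett series: n_final = 4 (infrared)
- Pfund series: n_final = 5 (far infrared)

Since this transition ends at n = 5, it belongs to the Pfund series.

For reference, this 16 → 5 line has photon energy
ΔE = 13.6057 eV × (1/5² - 1/16²) = 0.49108073438 eV,
corresponding to wavelength λ = hc/ΔE = 1239.84 eV·nm / 0.49108073438 eV = 2524.71725 nm in the far infrared region.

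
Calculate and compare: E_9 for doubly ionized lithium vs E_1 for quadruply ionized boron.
B⁴⁺ at n = 1 (E = -340.14250 eV)

Using E_n = -13.6057 Z² / n² eV:

Li²⁺ (Z = 3) at n = 9:
E = -13.6057 × 3² / 9² = -13.6057 × 9 / 81 = -1.51174444 eV

B⁴⁺ (Z = 5) at n = 1:
E = -13.6057 × 5² / 1² = -13.6057 × 25 / 1 = -340.14250000 eV

Since -340.14250000 eV < -1.51174444 eV,
B⁴⁺ at n = 1 is more tightly bound (requires more energy to ionize).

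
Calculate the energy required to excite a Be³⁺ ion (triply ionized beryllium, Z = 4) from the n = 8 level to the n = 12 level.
1.890 eV

The energy levels of a hydrogen-like atom are E_n = -13.6057 Z² eV / n².

Energy at n = 8: E_8 = -13.6057 × 4² / 8² = -3.401425 eV
Energy at n = 12: E_12 = -13.6057 × 4² / 12² = -1.511744 eV

The excitation energy is the difference:
ΔE = E_12 - E_8
ΔE = -1.511744 - (-3.401425)
ΔE = 1.890 eV

Since this is positive, energy must be absorbed (photon absorption).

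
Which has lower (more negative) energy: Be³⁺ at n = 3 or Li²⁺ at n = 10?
Be³⁺ at n = 3 (E = -24.19 eV)

Using E_n = -13.6057 Z² / n² eV:

Be³⁺ (Z = 4) at n = 3:
E = -13.6057 × 4² / 3² = -13.6057 × 16 / 9 = -24.18791 eV

Li²⁺ (Z = 3) at n = 10:
E = -13.6057 × 3² / 10² = -13.6057 × 9 / 100 = -1.22451 eV

Since -24.18791 eV < -1.22451 eV,
Be³⁺ at n = 3 is more tightly bound (requires more energy to ionize).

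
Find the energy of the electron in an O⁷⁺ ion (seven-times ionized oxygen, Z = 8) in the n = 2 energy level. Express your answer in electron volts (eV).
-217.691200 eV

The energy levels of a hydrogen-like atom are given by:
E_n = -13.6057 Z² / n² eV  (with Z = 8 for O⁷⁺)

For n = 2:
E_2 = -13.6057 × 8² / 2²
E_2 = -13.6057 × 64 / 4
E_2 = -217.691200 eV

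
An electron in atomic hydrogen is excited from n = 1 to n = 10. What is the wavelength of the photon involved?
92.04698 nm

First, find the transition energy using E_n = -13.6057 / n² eV:
E_1 = -13.6057 / 1² = -13.6057000 eV
E_10 = -13.6057 / 10² = -0.1360570 eV

Photon energy: |ΔE| = |E_10 - E_1| = 13.4696430 eV

Convert to wavelength using E = hc/λ with hc = 1239.84 eV·nm:
λ = hc/E = 1239.84 eV·nm / 13.4696430 eV
λ = 92.04698 nm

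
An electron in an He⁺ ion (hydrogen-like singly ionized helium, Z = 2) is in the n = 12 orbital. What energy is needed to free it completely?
0.378 eV

The ionization energy is the energy needed to remove the electron completely (n → ∞).

For a hydrogen-like ion with Z = 2, E_n = -13.6057 Z² / n² eV.

At n = 12: E_12 = -13.6057 × 2² / 12² = -0.377936 eV
At n = ∞: E_∞ = 0 eV

Ionization energy = E_∞ - E_12 = 0 - (-0.377936) = 0.377936 eV
Ionization energy ≈ 0.378 eV

This is also called the binding energy of the electron in state n = 12.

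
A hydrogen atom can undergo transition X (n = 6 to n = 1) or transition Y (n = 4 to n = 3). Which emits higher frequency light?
6 → 1

Calculate the energy for each transition:

Transition 6 → 1:
ΔE₁ = |E_1 - E_6| = |-13.6057/1² - (-13.6057/6²)|
ΔE₁ = |-13.605700000000 - (-0.377936111111)| = 13.227763889 eV

Transition 4 → 3:
ΔE₂ = |E_3 - E_4| = |-13.6057/3² - (-13.6057/4²)|
ΔE₂ = |-1.511744444444 - (-0.850356250000)| = 0.661388194 eV

Since 13.227763889 eV > 0.661388194 eV, the transition 6 → 1 emits the more energetic photon.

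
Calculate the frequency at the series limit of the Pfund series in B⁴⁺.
3.28984e+15 Hz

The series limit corresponds to the transition from n = ∞ to n = 5.
This is the highest energy (shortest wavelength) transition in the Pfund series.

E_∞ = 0 eV
E_5 = -13.6057 × 5² / 5² = -13.6057000 eV

Energy at series limit:
ΔE = E_∞ - E_5 = 0 - (-13.6057000) = 13.6057000 eV
E = 13.6057000 eV × (1.602177 × 10⁻¹⁹ J/eV) = 2.1798740e-18 J
f = E/h = 2.1798740e-18 J / (6.62607 × 10⁻³⁴ J·s) = 3.28984e+15 Hz

This energy equals the ionization energy from the n = 5 state of B⁴⁺.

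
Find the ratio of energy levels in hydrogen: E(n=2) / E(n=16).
64.00000

Using E_n = -13.6057 Z² / n² eV with Z = 1:

E_2 = -13.6057 / 2² = -13.6057 / 4 = -3.40142500000 eV
E_16 = -13.6057 / 16² = -13.6057 / 256 = -0.05314726563 eV

The ratio is:
E_2/E_16 = (-3.40142500000) / (-0.05314726563)
E_2/E_16 = (-13.6057/4) / (-13.6057/256)
E_2/E_16 = 256/4
E_2/E_16 = 64.00000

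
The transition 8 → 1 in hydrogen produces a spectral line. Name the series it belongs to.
Lyman series

The spectral series in hydrogen are named based on the final (lower) energy level:
- Lyman series: n_final = 1 (ultraviolet)
- Balmer series: n_final = 2 (visible/near-UV)
- Paschen series: n_final = 3 (infrared)
- Brackett series: n_final = 4 (infrared)
- Pfund series: n_final = 5 (far infrared)

Since this transition ends at n = 1, it belongs to the Lyman series.

For reference, this 8 → 1 line has photon energy
ΔE = 13.6057 eV × (1/1² - 1/8²) = 13.39311 eV,
corresponding to wavelength λ = hc/ΔE = 1239.84 eV·nm / 13.39311 eV = 92.573 nm in the ultraviolet region.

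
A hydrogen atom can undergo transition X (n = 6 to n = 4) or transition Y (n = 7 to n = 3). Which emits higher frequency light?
7 → 3

Calculate the energy for each transition:

Transition 6 → 4:
ΔE₁ = |E_4 - E_6| = |-13.6057/4² - (-13.6057/6²)|
ΔE₁ = |-0.850356250000 - (-0.377936111111)| = 0.472420139 eV

Transition 7 → 3:
ΔE₂ = |E_3 - E_7| = |-13.6057/3² - (-13.6057/7²)|
ΔE₂ = |-1.511744444444 - (-0.277667346939)| = 1.234077098 eV

Since 1.234077098 eV > 0.472420139 eV, the transition 7 → 3 emits the more energetic photon.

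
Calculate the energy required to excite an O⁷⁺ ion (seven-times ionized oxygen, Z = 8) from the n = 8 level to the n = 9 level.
2.855517 eV

The energy levels of a hydrogen-like atom are E_n = -13.6057 Z² eV / n².

Energy at n = 8: E_8 = -13.6057 × 8² / 8² = -13.605700000 eV
Energy at n = 9: E_9 = -13.6057 × 8² / 9² = -10.750182716 eV

The excitation energy is the difference:
ΔE = E_9 - E_8
ΔE = -10.750182716 - (-13.605700000)
ΔE = 2.855517 eV

Since this is positive, energy must be absorbed (photon absorption).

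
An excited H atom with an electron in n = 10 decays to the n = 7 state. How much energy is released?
0.1416 eV

The energy levels are E_n = -13.6057 eV / n².

Energy at n = 10: E_10 = -13.6057 / 10² = -0.1360570 eV
Energy at n = 7: E_7 = -13.6057 / 7² = -0.2776673 eV

For emission (electron falling to lower state), the photon energy is:
E_photon = E_10 - E_7 = |-0.1360570 - (-0.2776673)|
E_photon = 0.1416 eV

This energy is carried away by the emitted photon.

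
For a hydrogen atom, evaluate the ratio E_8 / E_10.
1.562500

Using E_n = -13.6057 Z² / n² eV with Z = 1:

E_8 = -13.6057 / 8² = -13.6057 / 64 = -0.212589062500 eV
E_10 = -13.6057 / 10² = -13.6057 / 100 = -0.136057000000 eV

The ratio is:
E_8/E_10 = (-0.212589062500) / (-0.136057000000)
E_8/E_10 = (-13.6057/64) / (-13.6057/100)
E_8/E_10 = 100/64
E_8/E_10 = 1.562500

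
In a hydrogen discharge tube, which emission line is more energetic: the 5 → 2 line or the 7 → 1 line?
7 → 1

Calculate the energy for each transition:

Transition 5 → 2:
ΔE₁ = |E_2 - E_5| = |-13.6057/2² - (-13.6057/5²)|
ΔE₁ = |-3.401425000 - (-0.544228000)| = 2.857197 eV

Transition 7 → 1:
ΔE₂ = |E_1 - E_7| = |-13.6057/1² - (-13.6057/7²)|
ΔE₂ = |-13.605700000 - (-0.277667347)| = 13.328033 eV

Since 13.328033 eV > 2.857197 eV, the transition 7 → 1 emits the more energetic photon.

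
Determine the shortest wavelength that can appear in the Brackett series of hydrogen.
1458.024 nm

The series limit corresponds to the transition from n = ∞ to n = 4.
This is the highest energy (shortest wavelength) transition in the Brackett series.

E_∞ = 0 eV
E_4 = -13.6057 / 4² = -0.850356250 eV

Energy at series limit:
ΔE = E_∞ - E_4 = 0 - (-0.850356250) = 0.850356250 eV
λ = hc/E = 1239.84 eV·nm / 0.850356250 eV = 1458.024 nm

This energy equals the ionization energy from the n = 4 state of hydrogen.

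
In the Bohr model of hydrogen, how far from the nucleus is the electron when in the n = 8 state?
3.3867 nm (or 33.8673 Å)

The Bohr radius formula is:
r_n = n² a₀ / Z

where a₀ = 0.0529177 nm is the Bohr radius.

For H (Z = 1) at n = 8:
r_8 = 8² × 0.0529177 nm / 1
r_8 = 64 × 0.0529177 nm / 1
r_8 = 3.38673 nm / 1
r_8 = 3.3867 nm

The electron orbits at approximately 3.3867 nm from the nucleus.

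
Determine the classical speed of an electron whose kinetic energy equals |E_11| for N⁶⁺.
1.39e+06 m/s (or 0.46438% of c)

The binding energy at n = 11 for N⁶⁺ is:
E_11 = -13.6057 × 7²/11² = -5.5097463 eV
|E_11| = 5.5097463 eV

Convert to Joules:
KE = 5.5097463 eV × (1.602177 × 10⁻¹⁹ J/eV) = 8.8276e-19 J

Using KE = ½mv²:
v = √(2·KE/m_e)
v = √(2 × 8.8276e-19 J / 9.10938 × 10⁻³¹ kg)
v = 1.39e+06 m/s

This is approximately 0.46438% the speed of light.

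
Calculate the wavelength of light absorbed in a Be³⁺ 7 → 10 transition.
547.2058 nm

First, find the transition energy using E_n = -13.6057 Z² / n² eV:
E_7 = -13.6057 × 4² / 7² = -4.44267755 eV
E_10 = -13.6057 × 4² / 10² = -2.17691200 eV

Photon energy: |ΔE| = |E_10 - E_7| = 2.26576555 eV

Convert to wavelength using E = hc/λ with hc = 1239.84 eV·nm:
λ = hc/E = 1239.84 eV·nm / 2.26576555 eV
λ = 547.2058 nm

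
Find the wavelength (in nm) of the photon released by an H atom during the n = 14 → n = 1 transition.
91.59 nm

First, find the transition energy using E_n = -13.6057 / n² eV:
E_14 = -13.6057 / 14² = -0.0694 eV
E_1 = -13.6057 / 1² = -13.6057 eV

Photon energy: |ΔE| = |E_1 - E_14| = 13.5363 eV

Convert to wavelength using E = hc/λ with hc = 1239.84 eV·nm:
λ = hc/E = 1239.84 eV·nm / 13.5363 eV
λ = 91.59 nm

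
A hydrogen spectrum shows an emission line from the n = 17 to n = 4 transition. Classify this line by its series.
Brackett series

The spectral series in hydrogen are named based on the final (lower) energy level:
- Lyman series: n_final = 1 (ultraviolet)
- Balmer series: n_final = 2 (visible/near-UV)
- Paschen series: n_final = 3 (infrared)
- Brackett series: n_final = 4 (infrared)
- Pfund series: n_final = 5 (far infrared)

Since this transition ends at n = 4, it belongs to the Brackett series.

For reference, this 17 → 4 line has photon energy
ΔE = 13.6057 eV × (1/4² - 1/17²) = 0.8032777033 eV,
corresponding to wavelength λ = hc/ΔE = 1239.84 eV·nm / 0.8032777033 eV = 1543.4762 nm in the infrared region.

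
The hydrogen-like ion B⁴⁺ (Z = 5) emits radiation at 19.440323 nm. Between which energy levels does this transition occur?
n = 4 → n = 2

First, find the photon energy from the wavelength (hc = 1239.84 eV·nm):
E = hc/λ = 1239.84 eV·nm / 19.440323 nm = 63.776718 eV

The energy levels of B⁴⁺ satisfy E_n = -13.6057 × 5² / n² eV, so an emission n_i → n_f releases
ΔE = 13.6057 × 5² × (1/n_f² − 1/n_i²) eV.

Setting ΔE equal to the photon energy:
1/n_f² − 1/n_i² = 63.776718 / (13.6057 × 5²) = 0.18750000

Since 1/n_i² must be positive, we need 1/n_f² > 0.18750000, i.e. n_f ≤ 2. For each allowed n_f, solve n_i = (1/n_f² − 0.18750000)^(−1/2) and check whether it is a whole number:
  n_f = 1: 1/n_i² = 1.00000000 − 0.18750000 = 0.81250000 → n_i = 1.109  (not an integer) ✗
  n_f = 2: 1/n_i² = 0.25000000 − 0.18750000 = 0.06250000 → n_i = 4.000  → integer, n_i = 4 ✓

Only n_f = 2 gives an integer upper level, n_i = 4.

The transition is from n = 4 to n = 2 (emission).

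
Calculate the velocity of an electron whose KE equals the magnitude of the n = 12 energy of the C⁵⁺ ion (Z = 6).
1.094e+06 m/s (or 0.365% of c)

The binding energy at n = 12 for C⁵⁺ is:
E_12 = -13.6057 × 6²/12² = -3.401425 eV
|E_12| = 3.401425 eV

Convert to Joules:
KE = 3.401425 eV × (1.602177 × 10⁻¹⁹ J/eV) = 5.44968e-19 J

Using KE = ½mv²:
v = √(2·KE/m_e)
v = √(2 × 5.44968e-19 J / 9.10938 × 10⁻³¹ kg)
v = 1.094e+06 m/s

This is approximately 0.365% the speed of light.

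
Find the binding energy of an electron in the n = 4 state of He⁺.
3.401 eV

The ionization energy is the energy needed to remove the electron completely (n → ∞).

For a hydrogen-like ion with Z = 2, E_n = -13.6057 Z² / n² eV.

At n = 4: E_4 = -13.6057 × 2² / 4² = -3.401425 eV
At n = ∞: E_∞ = 0 eV

Ionization energy = E_∞ - E_4 = 0 - (-3.401425) = 3.401425 eV
Ionization energy ≈ 3.401 eV

This is also called the binding energy of the electron in state n = 4.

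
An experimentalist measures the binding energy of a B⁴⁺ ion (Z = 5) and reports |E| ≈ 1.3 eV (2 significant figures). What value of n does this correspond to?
n = 16

The exact energy levels follow E_n = -13.6057 Z² / n² eV with Z = 5.

The measured value (-1.3 eV) is reported to only 2 significant figures, so we must test candidate n values and see which one matches to that precision.

Candidate energies:
  n = 14:  E = -13.6057 × 5² / 14² = -1.73542 eV
  n = 15:  E = -13.6057 × 5² / 15² = -1.51174 eV
  n = 16:  E = -13.6057 × 5² / 16² = -1.32868 eV  ← matches
  n = 17:  E = -13.6057 × 5² / 17² = -1.17696 eV
  n = 18:  E = -13.6057 × 5² / 18² = -1.04982 eV

Checking against the measurement of -1.3 eV (2 sig figs), only n = 16 agrees:
E_16 = -1.32868 eV, which rounds to -1.3 eV ✓

Therefore n = 16.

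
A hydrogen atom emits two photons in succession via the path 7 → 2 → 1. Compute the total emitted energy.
13.328 eV

The energy levels of hydrogen are E_n = -13.6057 / n² eV.

First transition (7 → 2):
ΔE₁ = |E_2 - E_7|
ΔE₁ = |-3.401425000 - (-0.277667347)| = 3.123758 eV

Second transition (2 → 1):
ΔE₂ = |E_1 - E_2|
ΔE₂ = |-13.605700000 - (-3.401425000)| = 10.204275 eV

Total energy released:
E_total = ΔE₁ + ΔE₂ = 3.123758 + 10.204275 = 13.328 eV

Note: This equals the direct transition 7 → 1: 13.328 eV ✓
Energy is conserved regardless of the path taken.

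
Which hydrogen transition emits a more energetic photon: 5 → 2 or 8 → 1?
8 → 1

Calculate the energy for each transition:

Transition 5 → 2:
ΔE₁ = |E_2 - E_5| = |-13.6057/2² - (-13.6057/5²)|
ΔE₁ = |-3.4014250000 - (-0.5442280000)| = 2.8571970 eV

Transition 8 → 1:
ΔE₂ = |E_1 - E_8| = |-13.6057/1² - (-13.6057/8²)|
ΔE₂ = |-13.6057000000 - (-0.2125890625)| = 13.3931109 eV

Since 13.3931109 eV > 2.8571970 eV, the transition 8 → 1 emits the more energetic photon.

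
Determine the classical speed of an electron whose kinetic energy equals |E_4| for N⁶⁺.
3.83e+06 m/s (or 1.2770% of c)

The binding energy at n = 4 for N⁶⁺ is:
E_4 = -13.6057 × 7²/4² = -41.667456 eV
|E_4| = 41.667456 eV

Convert to Joules:
KE = 41.667456 eV × (1.602177 × 10⁻¹⁹ J/eV) = 6.6759e-18 J

Using KE = ½mv²:
v = √(2·KE/m_e)
v = √(2 × 6.6759e-18 J / 9.10938 × 10⁻³¹ kg)
v = 3.83e+06 m/s

This is approximately 1.2770% the speed of light.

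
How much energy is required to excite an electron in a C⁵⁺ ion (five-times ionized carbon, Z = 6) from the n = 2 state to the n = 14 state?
119.952294 eV

The energy levels of a hydrogen-like atom are E_n = -13.6057 Z² eV / n².

Energy at n = 2: E_2 = -13.6057 × 6² / 2² = -122.451300000 eV
Energy at n = 14: E_14 = -13.6057 × 6² / 14² = -2.499006122 eV

The excitation energy is the difference:
ΔE = E_14 - E_2
ΔE = -2.499006122 - (-122.451300000)
ΔE = 119.952294 eV

Since this is positive, energy must be absorbed (photon absorption).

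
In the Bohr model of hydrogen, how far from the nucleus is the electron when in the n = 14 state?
10.3719 nm (or 103.7187 Å)

The Bohr radius formula is:
r_n = n² a₀ / Z

where a₀ = 0.0529177 nm is the Bohr radius.

For H (Z = 1) at n = 14:
r_14 = 14² × 0.0529177 nm / 1
r_14 = 196 × 0.0529177 nm / 1
r_14 = 10.37187 nm / 1
r_14 = 10.3719 nm

The electron orbits at approximately 10.3719 nm from the nucleus.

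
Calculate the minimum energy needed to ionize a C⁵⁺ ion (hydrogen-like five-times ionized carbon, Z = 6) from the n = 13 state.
2.898 eV

The ionization energy is the energy needed to remove the electron completely (n → ∞).

For a hydrogen-like ion with Z = 6, E_n = -13.6057 Z² / n² eV.

At n = 13: E_13 = -13.6057 × 6² / 13² = -2.898256 eV
At n = ∞: E_∞ = 0 eV

Ionization energy = E_∞ - E_13 = 0 - (-2.898256) = 2.898256 eV
Ionization energy ≈ 2.898 eV

This is also called the binding energy of the electron in state n = 13.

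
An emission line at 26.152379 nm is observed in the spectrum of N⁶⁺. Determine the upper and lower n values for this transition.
n = 5 → n = 3

First, find the photon energy from the wavelength (hc = 1239.84 eV·nm):
E = hc/λ = 1239.84 eV·nm / 26.152379 nm = 47.408307 eV

The energy levels of N⁶⁺ satisfy E_n = -13.6057 × 7² / n² eV, so an emission n_i → n_f releases
ΔE = 13.6057 × 7² × (1/n_f² − 1/n_i²) eV.

Setting ΔE equal to the photon energy:
1/n_f² − 1/n_i² = 47.408307 / (13.6057 × 7²) = 0.071111113

Since 1/n_i² must be positive, we need 1/n_f² > 0.071111113, i.e. n_f ≤ 3. For each allowed n_f, solve n_i = (1/n_f² − 0.071111113)^(−1/2) and check whether it is a whole number:
  n_f = 1: 1/n_i² = 1.000000000 − 0.071111113 = 0.928888887 → n_i = 1.038  (not an integer) ✗
  n_f = 2: 1/n_i² = 0.250000000 − 0.071111113 = 0.178888887 → n_i = 2.364  (not an integer) ✗
  n_f = 3: 1/n_i² = 0.111111111 − 0.071111113 = 0.039999998 → n_i = 5.000  → integer, n_i = 5 ✓

Only n_f = 3 gives an integer upper level, n_i = 5.

The transition is from n = 5 to n = 3 (emission).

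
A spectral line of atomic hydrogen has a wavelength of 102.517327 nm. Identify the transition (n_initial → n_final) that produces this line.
n = 3 → n = 1

First, find the photon energy from the wavelength (hc = 1239.84 eV·nm):
E = hc/λ = 1239.84 eV·nm / 102.517327 nm = 12.093956 eV

The energy levels of hydrogen satisfy E_n = -13.6057 / n² eV, so an emission n_i → n_f releases
ΔE = 13.6057 × (1/n_f² − 1/n_i²) eV.

Setting ΔE equal to the photon energy:
1/n_f² − 1/n_i² = 12.093956 / 13.6057 = 0.88888892

Since 1/n_i² must be positive, we need 1/n_f² > 0.88888892, i.e. n_f ≤ 1. For each allowed n_f, solve n_i = (1/n_f² − 0.88888892)^(−1/2) and check whether it is a whole number:
  n_f = 1: 1/n_i² = 1.00000000 − 0.88888892 = 0.11111108 → n_i = 3.000  → integer, n_i = 3 ✓

Only n_f = 1 gives an integer upper level, n_i = 3.

The transition is from n = 3 to n = 1 (emission).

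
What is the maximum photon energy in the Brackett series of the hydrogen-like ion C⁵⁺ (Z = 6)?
30.61283 eV

The series limit corresponds to the transition from n = ∞ to n = 4.
This is the highest energy (shortest wavelength) transition in the Brackett series.

E_∞ = 0 eV
E_4 = -13.6057 × 6² / 4² = -30.61283 eV

Energy at series limit:
ΔE = E_∞ - E_4 = 0 - (-30.61283) = 30.61283 eV

This energy equals the ionization energy from the n = 4 state of C⁵⁺.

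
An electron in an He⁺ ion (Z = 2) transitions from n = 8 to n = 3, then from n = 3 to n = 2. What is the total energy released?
12.755344 eV

The energy levels of He⁺ are E_n = -13.6057 × 2² / n² eV.

First transition (8 → 3):
ΔE₁ = |E_3 - E_8|
ΔE₁ = |-6.046977777778 - (-0.850356250000)| = 5.196621528 eV

Second transition (3 → 2):
ΔE₂ = |E_2 - E_3|
ΔE₂ = |-13.605700000000 - (-6.046977777778)| = 7.558722222 eV

Total energy released:
E_total = ΔE₁ + ΔE₂ = 5.196621528 + 7.558722222 = 12.755344 eV

Note: This equals the direct transition 8 → 2: 12.755344 eV ✓
Energy is conserved regardless of the path taken.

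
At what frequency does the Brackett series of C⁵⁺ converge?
7.40e+15 Hz

The series limit corresponds to the transition from n = ∞ to n = 4.
This is the highest energy (shortest wavelength) transition in the Brackett series.

E_∞ = 0 eV
E_4 = -13.6057 × 6² / 4² = -30.612825 eV

Energy at series limit:
ΔE = E_∞ - E_4 = 0 - (-30.612825) = 30.612825 eV
E = 30.612825 eV × (1.602177 × 10⁻¹⁹ J/eV) = 4.9047e-18 J
f = E/h = 4.9047e-18 J / (6.62607 × 10⁻³⁴ J·s) = 7.40e+15 Hz

This energy equals the ionization energy from the n = 4 state of C⁵⁺.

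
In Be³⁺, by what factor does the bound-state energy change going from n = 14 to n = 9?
2.419753

Using E_n = -13.6057 Z² / n² eV with Z = 4:

E_9 = -13.6057 × 4² / 9² = -217.6912 / 81 = -2.687545679012 eV
E_14 = -13.6057 × 4² / 14² = -217.6912 / 196 = -1.110669387755 eV

The ratio is:
E_9/E_14 = (-2.687545679012) / (-1.110669387755)
E_9/E_14 = (-217.6912/81) / (-217.6912/196)
E_9/E_14 = 196/81
E_9/E_14 = 2.419753
(Note: the Z² factors cancel in the ratio.)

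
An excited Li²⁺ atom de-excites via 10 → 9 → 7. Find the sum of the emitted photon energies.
1.27449 eV

The energy levels of Li²⁺ are E_n = -13.6057 × 3² / n² eV.

First transition (10 → 9):
ΔE₁ = |E_9 - E_10|
ΔE₁ = |-1.51174444444 - (-1.22451300000)| = 0.28723144 eV

Second transition (9 → 7):
ΔE₂ = |E_7 - E_9|
ΔE₂ = |-2.49900612245 - (-1.51174444444)| = 0.98726168 eV

Total energy released:
E_total = ΔE₁ + ΔE₂ = 0.28723144 + 0.98726168 = 1.27449 eV

Note: This equals the direct transition 10 → 7: 1.27449 eV ✓
Energy is conserved regardless of the path taken.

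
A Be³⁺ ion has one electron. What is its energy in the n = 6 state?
-6.0470 eV

For hydrogen-like ions, the energy levels scale with Z²:
E_n = -13.6057 Z² / n² eV

For Be³⁺ (Z = 4) at n = 6:
E_6 = -13.6057 × 4² / 6²
E_6 = -13.6057 × 16 / 36
E_6 = -217.6912 / 36
E_6 = -6.0470 eV

The energy is 16 times more negative than hydrogen at the same n due to the stronger nuclear charge.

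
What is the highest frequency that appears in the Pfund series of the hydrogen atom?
1.316e+14 Hz

The series limit corresponds to the transition from n = ∞ to n = 5.
This is the highest energy (shortest wavelength) transition in the Pfund series.

E_∞ = 0 eV
E_5 = -13.6057 / 5² = -0.5442280 eV

Energy at series limit:
ΔE = E_∞ - E_5 = 0 - (-0.5442280) = 0.5442280 eV
E = 0.5442280 eV × (1.602177 × 10⁻¹⁹ J/eV) = 8.71950e-20 J
f = E/h = 8.71950e-20 J / (6.62607 × 10⁻³⁴ J·s) = 1.316e+14 Hz

This energy equals the ionization energy from the n = 5 state of hydrogen.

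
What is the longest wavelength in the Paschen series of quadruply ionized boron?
74.984 nm

The longest wavelength corresponds to the smallest energy transition in the series.
The Paschen series has all transitions ending at n_f = 3.

For B⁴⁺ (Z = 5), the first line (α-line) is the jump from n = 4 to n = 3:
E_4 = -13.6057 × 5² / 4² = -21.25891 eV
E_3 = -13.6057 × 5² / 3² = -37.79361 eV
ΔE = E_4 - E_3 = 16.53470 eV

λ = hc/E = 1239.84 eV·nm / 16.53470 eV
λ = 74.984 nm

This is the α-line of the Paschen series in B⁴⁺.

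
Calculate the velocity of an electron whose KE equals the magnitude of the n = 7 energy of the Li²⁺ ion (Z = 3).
9.38e+05 m/s (or 0.31275% of c)

The binding energy at n = 7 for Li²⁺ is:
E_7 = -13.6057 × 3²/7² = -2.4990061 eV
|E_7| = 2.4990061 eV

Convert to Joules:
KE = 2.4990061 eV × (1.602177 × 10⁻¹⁹ J/eV) = 4.0039e-19 J

Using KE = ½mv²:
v = √(2·KE/m_e)
v = √(2 × 4.0039e-19 J / 9.10938 × 10⁻³¹ kg)
v = 9.38e+05 m/s

This is approximately 0.31275% the speed of light.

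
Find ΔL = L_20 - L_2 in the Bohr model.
1.898e-33 J·s (or 18ℏ)

In the Bohr model, L_n = nℏ where ℏ = 1.05457e-34 J·s.

L_20 = 20ℏ = 2.10914e-33 J·s
L_2 = 2ℏ = 2.10914e-34 J·s

ΔL = L_20 - L_2 = (20 - 2)ℏ = 18ℏ
ΔL = 18 × 1.05457e-34 J·s = 1.898e-33 J·s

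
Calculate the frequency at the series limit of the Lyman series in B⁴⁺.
8.225e+16 Hz

The series limit corresponds to the transition from n = ∞ to n = 1.
This is the highest energy (shortest wavelength) transition in the Lyman series.

E_∞ = 0 eV
E_1 = -13.6057 × 5² / 1² = -340.142500 eV

Energy at series limit:
ΔE = E_∞ - E_1 = 0 - (-340.142500) = 340.142500 eV
E = 340.142500 eV × (1.602177 × 10⁻¹⁹ J/eV) = 5.44968e-17 J
f = E/h = 5.44968e-17 J / (6.62607 × 10⁻³⁴ J·s) = 8.225e+16 Hz

This energy equals the ionization energy from the n = 1 state of B⁴⁺.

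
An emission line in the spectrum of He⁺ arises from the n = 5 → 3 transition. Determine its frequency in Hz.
9.3578e+14 Hz

First, find the transition energy:
E_5 = -13.6057 × 2² / 5² = -2.1769120 eV
E_3 = -13.6057 × 2² / 3² = -6.0469778 eV
|ΔE| = |E_3 - E_5| = 3.8700658 eV

Convert to Joules: E = 3.8700658 eV × (1.602177 × 10⁻¹⁹ J/eV) = 6.200530e-19 J

Using E = hf:
f = E/h = 6.200530e-19 J / (6.62607 × 10⁻³⁴ J·s)
f = 9.3578e+14 Hz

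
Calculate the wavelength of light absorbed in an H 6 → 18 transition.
3690.62378 nm

First, find the transition energy using E_n = -13.6057 / n² eV:
E_6 = -13.6057 / 6² = -0.37793611111 eV
E_18 = -13.6057 / 18² = -0.04199290123 eV

Photon energy: |ΔE| = |E_18 - E_6| = 0.33594320988 eV

Convert to wavelength using E = hc/λ with hc = 1239.84 eV·nm:
λ = hc/E = 1239.84 eV·nm / 0.33594320988 eV
λ = 3690.62378 nm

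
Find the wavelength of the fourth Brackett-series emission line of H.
1944.032 nm

The lines of a series are numbered from the longest wavelength (smallest ΔE) outward; the fourth line is the transition from n = n_f + 4 to n_f.
The Brackett series has all transitions ending at n_f = 4.

For H, the fourth line (δ-line) is the jump from n = 8 to n = 4:
E_8 = -13.6057 / 8² = -0.212589063 eV
E_4 = -13.6057 / 4² = -0.850356250 eV
ΔE = E_8 - E_4 = 0.637767187 eV

λ = hc/E = 1239.84 eV·nm / 0.637767187 eV
λ = 1944.032 nm

This is the δ-line of the Brackett series in H.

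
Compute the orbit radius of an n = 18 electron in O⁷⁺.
2.1432 nm (or 21.4317 Å)

The Bohr radius formula is:
r_n = n² a₀ / Z

where a₀ = 0.0529177 nm is the Bohr radius.

For O⁷⁺ (Z = 8) at n = 18:
r_18 = 18² × 0.0529177 nm / 8
r_18 = 324 × 0.0529177 nm / 8
r_18 = 17.14533 nm / 8
r_18 = 2.1432 nm

The electron orbits at approximately 2.1432 nm from the nucleus.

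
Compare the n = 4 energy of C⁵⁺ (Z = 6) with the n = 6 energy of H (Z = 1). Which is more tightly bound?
C⁵⁺ at n = 4 (E = -30.612825 eV)

Using E_n = -13.6057 Z² / n² eV:

C⁵⁺ (Z = 6) at n = 4:
E = -13.6057 × 6² / 4² = -13.6057 × 36 / 16 = -30.612825000 eV

H (Z = 1) at n = 6:
E = -13.6057 × 1² / 6² = -13.6057 × 1 / 36 = -0.377936111 eV

Since -30.612825000 eV < -0.377936111 eV,
C⁵⁺ at n = 4 is more tightly bound (requires more energy to ionize).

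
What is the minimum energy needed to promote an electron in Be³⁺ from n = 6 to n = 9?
3.35943 eV

The energy levels of a hydrogen-like atom are E_n = -13.6057 Z² eV / n².

Energy at n = 6: E_6 = -13.6057 × 4² / 6² = -6.04697778 eV
Energy at n = 9: E_9 = -13.6057 × 4² / 9² = -2.68754568 eV

The excitation energy is the difference:
ΔE = E_9 - E_6
ΔE = -2.68754568 - (-6.04697778)
ΔE = 3.35943 eV

Since this is positive, energy must be absorbed (photon absorption).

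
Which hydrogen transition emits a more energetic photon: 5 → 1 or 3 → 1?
5 → 1

Calculate the energy for each transition:

Transition 5 → 1:
ΔE₁ = |E_1 - E_5| = |-13.6057/1² - (-13.6057/5²)|
ΔE₁ = |-13.60570000000 - (-0.54422800000)| = 13.06147200 eV

Transition 3 → 1:
ΔE₂ = |E_1 - E_3| = |-13.6057/1² - (-13.6057/3²)|
ΔE₂ = |-13.60570000000 - (-1.51174444444)| = 12.09395556 eV

Since 13.06147200 eV > 12.09395556 eV, the transition 5 → 1 emits the more energetic photon.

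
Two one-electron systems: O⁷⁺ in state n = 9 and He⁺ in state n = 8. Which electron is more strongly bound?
O⁷⁺ at n = 9 (E = -10.7502 eV)

Using E_n = -13.6057 Z² / n² eV:

O⁷⁺ (Z = 8) at n = 9:
E = -13.6057 × 8² / 9² = -13.6057 × 64 / 81 = -10.7501827 eV

He⁺ (Z = 2) at n = 8:
E = -13.6057 × 2² / 8² = -13.6057 × 4 / 64 = -0.8503563 eV

Since -10.7501827 eV < -0.8503563 eV,
O⁷⁺ at n = 9 is more tightly bound (requires more energy to ionize).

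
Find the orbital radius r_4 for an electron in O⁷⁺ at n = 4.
0.10584 nm (or 1.05836 Å)

The Bohr radius formula is:
r_n = n² a₀ / Z

where a₀ = 0.05291772 nm is the Bohr radius.

For O⁷⁺ (Z = 8) at n = 4:
r_4 = 4² × 0.05291772 nm / 8
r_4 = 16 × 0.05291772 nm / 8
r_4 = 0.846684 nm / 8
r_4 = 0.10584 nm

The electron orbits at approximately 0.10584 nm from the nucleus.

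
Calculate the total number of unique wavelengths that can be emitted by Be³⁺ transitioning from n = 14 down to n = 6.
36

The electron can occupy levels n = 6, 7, ..., 14 during de-excitation — that is m = 14 - 6 + 1 = 9 distinct levels.

The number of distinct spectral lines equals the number of ways to choose 2 of these m levels (each pair gives one possible emission transition):

Number of lines = m(m-1)/2 = 9×8/2 = 36

These correspond to all possible transitions between the 9 levels:
14 → 13, 14 → 12, 14 → 11, 14 → 10, 14 → 9, 14 → 8, 14 → 7, 14 → 6...

Each transition produces a photon with a unique energy (and thus wavelength). This count does not depend on Z.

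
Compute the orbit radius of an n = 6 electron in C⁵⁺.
0.3175 nm (or 3.1751 Å)

The Bohr radius formula is:
r_n = n² a₀ / Z

where a₀ = 0.0529177 nm is the Bohr radius.

For C⁵⁺ (Z = 6) at n = 6:
r_6 = 6² × 0.0529177 nm / 6
r_6 = 36 × 0.0529177 nm / 6
r_6 = 1.90504 nm / 6
r_6 = 0.3175 nm

The electron orbits at approximately 0.3175 nm from the nucleus.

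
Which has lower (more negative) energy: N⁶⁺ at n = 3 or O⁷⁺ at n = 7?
N⁶⁺ at n = 3 (E = -74.07548 eV)

Using E_n = -13.6057 Z² / n² eV:

N⁶⁺ (Z = 7) at n = 3:
E = -13.6057 × 7² / 3² = -13.6057 × 49 / 9 = -74.07547778 eV

O⁷⁺ (Z = 8) at n = 7:
E = -13.6057 × 8² / 7² = -13.6057 × 64 / 49 = -17.77071020 eV

Since -74.07547778 eV < -17.77071020 eV,
N⁶⁺ at n = 3 is more tightly bound (requires more energy to ionize).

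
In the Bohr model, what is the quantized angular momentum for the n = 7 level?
7.38200e-34 J·s (or 7ℏ)

In the Bohr model, angular momentum is quantized:
L = nℏ

where ℏ = h/(2π) = 1.0545718e-34 J·s

For n = 7:
L = 7 × 1.0545718e-34 J·s
L = 7.38200e-34 J·s

This can also be written as L = 7ℏ.
The angular momentum is an integer multiple of the reduced Planck constant.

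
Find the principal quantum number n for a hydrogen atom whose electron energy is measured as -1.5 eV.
n = 3

The exact energy levels follow E_n = -13.6057 eV / n².

The measured value (-1.5 eV) is reported to only 2 significant figures, so we must test candidate n values and see which one matches to that precision.

Candidate energies:
  n = 1:  E = -13.6057/1² = -13.605700 eV
  n = 2:  E = -13.6057/2² = -3.401425 eV
  n = 3:  E = -13.6057/3² = -1.511744 eV  ← matches
  n = 4:  E = -13.6057/4² = -0.850356 eV
  n = 5:  E = -13.6057/5² = -0.544228 eV

Checking against the measurement of -1.5 eV (2 sig figs), only n = 3 agrees:
E_3 = -1.511744 eV, which rounds to -1.5 eV ✓

Therefore n = 3.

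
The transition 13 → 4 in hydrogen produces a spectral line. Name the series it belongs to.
Brackett series

The spectral series in hydrogen are named based on the final (lower) energy level:
- Lyman series: n_final = 1 (ultraviolet)
- Balmer series: n_final = 2 (visible/near-UV)
- Paschen series: n_final = 3 (infrared)
- Brackett series: n_final = 4 (infrared)
- Pfund series: n_final = 5 (far infrared)

Since this transition ends at n = 4, it belongs to the Brackett series.

For reference, this 13 → 4 line has photon energy
ΔE = 13.6057 eV × (1/4² - 1/13²) = 0.76984914941 eV,
corresponding to wavelength λ = hc/ΔE = 1239.84 eV·nm / 0.76984914941 eV = 1610.49733 nm in the infrared region.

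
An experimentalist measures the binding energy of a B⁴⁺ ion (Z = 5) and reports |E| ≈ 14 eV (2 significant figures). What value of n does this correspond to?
n = 5

The exact energy levels follow E_n = -13.6057 Z² / n² eV with Z = 5.

The measured value (-14 eV) is reported to only 2 significant figures, so we must test candidate n values and see which one matches to that precision.

Candidate energies:
  n = 3:  E = -13.6057 × 5² / 3² = -37.79361 eV
  n = 4:  E = -13.6057 × 5² / 4² = -21.25891 eV
  n = 5:  E = -13.6057 × 5² / 5² = -13.60570 eV  ← matches
  n = 6:  E = -13.6057 × 5² / 6² = -9.44840 eV
  n = 7:  E = -13.6057 × 5² / 7² = -6.94168 eV

Checking against the measurement of -14 eV (2 sig figs), only n = 5 agrees:
E_5 = -13.60570 eV, which rounds to -14 eV ✓

Therefore n = 5.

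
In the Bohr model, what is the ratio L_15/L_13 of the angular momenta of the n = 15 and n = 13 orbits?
1.1538

In the Bohr model, L_n = nℏ, so the ratio is purely the ratio of quantum numbers:

L_15/L_13 = 15ℏ / 13ℏ = 15/13 = 1.1538

The angular momentum scales linearly with n.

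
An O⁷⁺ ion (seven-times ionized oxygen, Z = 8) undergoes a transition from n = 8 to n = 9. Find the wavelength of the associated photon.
434.1910 nm

First, find the transition energy using E_n = -13.6057 Z² / n² eV:
E_8 = -13.6057 × 8² / 8² = -13.60570000 eV
E_9 = -13.6057 × 8² / 9² = -10.75018272 eV

Photon energy: |ΔE| = |E_9 - E_8| = 2.85551728 eV

Convert to wavelength using E = hc/λ with hc = 1239.84 eV·nm:
λ = hc/E = 1239.84 eV·nm / 2.85551728 eV
λ = 434.1910 nm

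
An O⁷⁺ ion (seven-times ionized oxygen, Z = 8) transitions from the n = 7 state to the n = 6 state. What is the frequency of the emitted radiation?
1.552e+15 Hz

First, find the transition energy:
E_7 = -13.6057 × 8² / 7² = -17.770710 eV
E_6 = -13.6057 × 8² / 6² = -24.187911 eV
|ΔE| = |E_6 - E_7| = 6.417201 eV

Convert to Joules: E = 6.417201 eV × (1.602177 × 10⁻¹⁹ J/eV) = 1.02815e-18 J

Using E = hf:
f = E/h = 1.02815e-18 J / (6.62607 × 10⁻³⁴ J·s)
f = 1.552e+15 Hz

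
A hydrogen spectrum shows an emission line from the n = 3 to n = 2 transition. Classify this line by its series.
Balmer series

The spectral series in hydrogen are named based on the final (lower) energy level:
- Lyman series: n_final = 1 (ultraviolet)
- Balmer series: n_final = 2 (visible/near-UV)
- Paschen series: n_final = 3 (infrared)
- Brackett series: n_final = 4 (infrared)
- Pfund series: n_final = 5 (far infrared)

Since this transition ends at n = 2, it belongs to the Balmer series.

For reference, this 3 → 2 line has photon energy
ΔE = 13.6057 eV × (1/2² - 1/3²) = 1.88968056 eV,
corresponding to wavelength λ = hc/ΔE = 1239.84 eV·nm / 1.88968056 eV = 656.1109 nm in the visible/near-UV region.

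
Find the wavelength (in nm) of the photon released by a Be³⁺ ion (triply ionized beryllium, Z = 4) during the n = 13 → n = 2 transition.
23.33 nm

First, find the transition energy using E_n = -13.6057 Z² / n² eV:
E_13 = -13.6057 × 4² / 13² = -1.2881 eV
E_2 = -13.6057 × 4² / 2² = -54.4228 eV

Photon energy: |ΔE| = |E_2 - E_13| = 53.1347 eV

Convert to wavelength using E = hc/λ with hc = 1239.84 eV·nm:
λ = hc/E = 1239.84 eV·nm / 53.1347 eV
λ = 23.33 nm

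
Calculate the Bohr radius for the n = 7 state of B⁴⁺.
0.5186 nm (or 5.1859 Å)

The Bohr radius formula is:
r_n = n² a₀ / Z

where a₀ = 0.0529177 nm is the Bohr radius.

For B⁴⁺ (Z = 5) at n = 7:
r_7 = 7² × 0.0529177 nm / 5
r_7 = 49 × 0.0529177 nm / 5
r_7 = 2.59297 nm / 5
r_7 = 0.5186 nm

The electron orbits at approximately 0.5186 nm from the nucleus.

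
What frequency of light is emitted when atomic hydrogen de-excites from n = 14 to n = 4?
1.8883e+14 Hz

First, find the transition energy:
E_14 = -13.6057 / 14² = -0.06941684 eV
E_4 = -13.6057 / 4² = -0.85035625 eV
|ΔE| = |E_4 - E_14| = 0.78093941 eV

Convert to Joules: E = 0.78093941 eV × (1.602177 × 10⁻¹⁹ J/eV) = 1.251203e-19 J

Using E = hf:
f = E/h = 1.251203e-19 J / (6.62607 × 10⁻³⁴ J·s)
f = 1.8883e+14 Hz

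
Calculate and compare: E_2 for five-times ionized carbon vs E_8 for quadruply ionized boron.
C⁵⁺ at n = 2 (E = -122.45130 eV)

Using E_n = -13.6057 Z² / n² eV:

C⁵⁺ (Z = 6) at n = 2:
E = -13.6057 × 6² / 2² = -13.6057 × 36 / 4 = -122.45130000 eV

B⁴⁺ (Z = 5) at n = 8:
E = -13.6057 × 5² / 8² = -13.6057 × 25 / 64 = -5.31472656 eV

Since -122.45130000 eV < -5.31472656 eV,
C⁵⁺ at n = 2 is more tightly bound (requires more energy to ionize).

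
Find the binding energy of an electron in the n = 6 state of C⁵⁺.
13.6057 eV

The ionization energy is the energy needed to remove the electron completely (n → ∞).

For a hydrogen-like ion with Z = 6, E_n = -13.6057 Z² / n² eV.

At n = 6: E_6 = -13.6057 × 6² / 6² = -13.6057000 eV
At n = ∞: E_∞ = 0 eV

Ionization energy = E_∞ - E_6 = 0 - (-13.6057000) = 13.6057000 eV
Ionization energy ≈ 13.6057 eV

This is also called the binding energy of the electron in state n = 6.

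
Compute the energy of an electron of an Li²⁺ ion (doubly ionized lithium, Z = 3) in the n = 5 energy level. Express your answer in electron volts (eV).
-4.90 eV

The energy levels of a hydrogen-like atom are given by:
E_n = -13.6057 Z² / n² eV  (with Z = 3 for Li²⁺)

For n = 5:
E_5 = -13.6057 × 3² / 5²
E_5 = -13.6057 × 9 / 25
E_5 = -4.90 eV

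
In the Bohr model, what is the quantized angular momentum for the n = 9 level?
9.4911e-34 J·s (or 9ℏ)

In the Bohr model, angular momentum is quantized:
L = nℏ

where ℏ = h/(2π) = 1.054572e-34 J·s

For n = 9:
L = 9 × 1.054572e-34 J·s
L = 9.4911e-34 J·s

This can also be written as L = 9ℏ.
The angular momentum is an integer multiple of the reduced Planck constant.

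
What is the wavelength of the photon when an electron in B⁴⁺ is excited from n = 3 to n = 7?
40.1868 nm

First, find the transition energy using E_n = -13.6057 Z² / n² eV:
E_3 = -13.6057 × 5² / 3² = -37.793611 eV
E_7 = -13.6057 × 5² / 7² = -6.941684 eV

Photon energy: |ΔE| = |E_7 - E_3| = 30.851927 eV

Convert to wavelength using E = hc/λ with hc = 1239.84 eV·nm:
λ = hc/E = 1239.84 eV·nm / 30.851927 eV
λ = 40.1868 nm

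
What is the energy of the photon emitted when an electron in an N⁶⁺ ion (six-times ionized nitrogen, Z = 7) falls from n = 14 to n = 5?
23.26575 eV

The energy levels are E_n = -13.6057 Z² eV / n².

Energy at n = 14: E_14 = -13.6057 × 7² / 14² = -3.40142500 eV
Energy at n = 5: E_5 = -13.6057 × 7² / 5² = -26.66717200 eV

For emission (electron falling to lower state), the photon energy is:
E_photon = E_14 - E_5 = |-3.40142500 - (-26.66717200)|
E_photon = 23.26575 eV

This energy is carried away by the emitted photon.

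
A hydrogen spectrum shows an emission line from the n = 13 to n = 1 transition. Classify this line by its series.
Lyman series

The spectral series in hydrogen are named based on the final (lower) energy level:
- Lyman series: n_final = 1 (ultraviolet)
- Balmer series: n_final = 2 (visible/near-UV)
- Paschen series: n_final = 3 (infrared)
- Brackett series: n_final = 4 (infrared)
- Pfund series: n_final = 5 (far infrared)

Since this transition ends at n = 1, it belongs to the Lyman series.

For reference, this 13 → 1 line has photon energy
ΔE = 13.6057 eV × (1/1² - 1/13²) = 13.52519 eV,
corresponding to wavelength λ = hc/ΔE = 1239.84 eV·nm / 13.52519 eV = 91.669 nm in the ultraviolet region.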